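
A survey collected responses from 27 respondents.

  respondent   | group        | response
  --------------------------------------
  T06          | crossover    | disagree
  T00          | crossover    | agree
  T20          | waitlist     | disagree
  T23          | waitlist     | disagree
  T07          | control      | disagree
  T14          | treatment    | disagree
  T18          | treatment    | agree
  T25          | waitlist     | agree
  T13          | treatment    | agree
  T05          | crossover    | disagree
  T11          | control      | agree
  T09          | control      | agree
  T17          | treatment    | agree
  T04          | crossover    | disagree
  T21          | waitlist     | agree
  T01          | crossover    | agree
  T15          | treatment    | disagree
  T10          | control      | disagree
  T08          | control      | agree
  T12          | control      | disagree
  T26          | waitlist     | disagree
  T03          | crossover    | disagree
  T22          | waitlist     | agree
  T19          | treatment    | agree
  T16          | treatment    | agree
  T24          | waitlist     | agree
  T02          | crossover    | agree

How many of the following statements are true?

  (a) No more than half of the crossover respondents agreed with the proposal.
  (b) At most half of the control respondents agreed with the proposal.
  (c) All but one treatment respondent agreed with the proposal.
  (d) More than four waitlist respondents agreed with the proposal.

2

(a) crossover: |A| = 7, |A ∩ B| = 3; needs |A ∩ B| ≤ |A ∖ B| — true.
(b) control: |A| = 6, |A ∩ B| = 3; needs |A ∩ B| ≤ |A ∖ B| — true.
(c) treatment: |A| = 7, |A ∩ B| = 5; needs |A ∖ B| = 1 — false.
(d) waitlist: |A| = 7, |A ∩ B| = 4; needs |A ∩ B| > 4 — false.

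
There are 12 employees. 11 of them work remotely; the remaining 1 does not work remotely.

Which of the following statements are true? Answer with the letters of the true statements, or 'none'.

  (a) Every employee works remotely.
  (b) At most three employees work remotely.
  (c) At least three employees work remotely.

|A| = 12, |A ∩ B| = 11, |A ∖ B| = 1.
(a) A ⊆ B, i.e. every element of A is in B (|A ∖ B| = 0): fails.
(b) |A ∩ B| ≤ 3: fails.
(c) |A ∩ B| ≥ 3: holds.

(c)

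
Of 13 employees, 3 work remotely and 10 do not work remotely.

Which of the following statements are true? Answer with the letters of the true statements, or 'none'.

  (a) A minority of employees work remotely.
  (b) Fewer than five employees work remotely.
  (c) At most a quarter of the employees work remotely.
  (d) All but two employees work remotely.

|A| = 13, |A ∩ B| = 3, |A ∖ B| = 10.
(a) |A ∩ B| < |A ∖ B|: holds.
(b) |A ∩ B| < 5: holds.
(c) |A ∩ B| / |A| ≤ 1/4: holds.
(d) |A ∖ B| = 2: fails.

(a), (b), (c)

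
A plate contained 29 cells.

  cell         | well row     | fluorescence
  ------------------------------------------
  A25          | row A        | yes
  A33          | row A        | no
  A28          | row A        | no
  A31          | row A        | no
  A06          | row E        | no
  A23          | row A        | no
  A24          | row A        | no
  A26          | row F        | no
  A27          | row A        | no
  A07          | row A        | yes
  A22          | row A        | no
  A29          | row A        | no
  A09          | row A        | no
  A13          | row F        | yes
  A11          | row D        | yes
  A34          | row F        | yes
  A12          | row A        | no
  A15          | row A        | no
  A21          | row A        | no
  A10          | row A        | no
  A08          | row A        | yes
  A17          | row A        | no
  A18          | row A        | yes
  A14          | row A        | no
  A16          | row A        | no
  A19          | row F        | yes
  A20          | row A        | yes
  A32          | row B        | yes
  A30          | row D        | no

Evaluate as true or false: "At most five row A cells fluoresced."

'At most five row A cells fluoresced' holds iff |A ∩ B| ≤ 5.
|A| = 21, |A ∩ B| = 5, |A ∖ B| = 16.
|A ∩ B| = 5, so the statement is true.

True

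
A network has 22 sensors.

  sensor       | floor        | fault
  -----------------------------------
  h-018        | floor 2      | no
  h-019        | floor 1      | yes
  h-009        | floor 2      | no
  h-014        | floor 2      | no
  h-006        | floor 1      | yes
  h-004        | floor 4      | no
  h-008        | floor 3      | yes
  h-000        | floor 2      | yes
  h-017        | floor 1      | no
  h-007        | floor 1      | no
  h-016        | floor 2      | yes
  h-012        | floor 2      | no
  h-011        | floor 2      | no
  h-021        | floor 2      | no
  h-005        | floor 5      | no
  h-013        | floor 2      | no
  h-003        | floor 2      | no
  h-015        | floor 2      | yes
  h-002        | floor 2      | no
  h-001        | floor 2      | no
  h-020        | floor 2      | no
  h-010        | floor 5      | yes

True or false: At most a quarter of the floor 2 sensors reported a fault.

Truth condition: |A ∩ B| / |A| ≤ 1/4.
A (the restrictor) = {h-018, h-009, h-014, h-000, h-016, h-012, h-011, h-021, h-013, h-003, h-015, h-002, h-001, h-020}, |A| = 14.
A ∩ B = {h-000, h-016, h-015}, so |A ∩ B| = 3.
A ∖ B = {h-018, h-009, h-014, h-012, h-011, h-021, h-013, h-003, h-002, h-001, h-020}, so |A ∖ B| = 11.
|A ∩ B|/|A| = 3/14, so the statement is true.

True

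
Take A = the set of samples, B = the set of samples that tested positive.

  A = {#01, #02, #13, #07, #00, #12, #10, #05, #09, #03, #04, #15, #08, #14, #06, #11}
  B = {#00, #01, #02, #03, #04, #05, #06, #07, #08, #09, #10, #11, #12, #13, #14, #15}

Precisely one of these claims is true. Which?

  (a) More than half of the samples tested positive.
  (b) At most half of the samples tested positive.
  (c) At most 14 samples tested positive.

(a)

|A| = 16, |A ∩ B| = 16, |A ∖ B| = 0.
(a) requires |A ∩ B| > |A ∖ B|: true.
(b) requires |A ∩ B| ≤ |A ∖ B|: false.
(c) requires |A ∩ B| ≤ 14: false.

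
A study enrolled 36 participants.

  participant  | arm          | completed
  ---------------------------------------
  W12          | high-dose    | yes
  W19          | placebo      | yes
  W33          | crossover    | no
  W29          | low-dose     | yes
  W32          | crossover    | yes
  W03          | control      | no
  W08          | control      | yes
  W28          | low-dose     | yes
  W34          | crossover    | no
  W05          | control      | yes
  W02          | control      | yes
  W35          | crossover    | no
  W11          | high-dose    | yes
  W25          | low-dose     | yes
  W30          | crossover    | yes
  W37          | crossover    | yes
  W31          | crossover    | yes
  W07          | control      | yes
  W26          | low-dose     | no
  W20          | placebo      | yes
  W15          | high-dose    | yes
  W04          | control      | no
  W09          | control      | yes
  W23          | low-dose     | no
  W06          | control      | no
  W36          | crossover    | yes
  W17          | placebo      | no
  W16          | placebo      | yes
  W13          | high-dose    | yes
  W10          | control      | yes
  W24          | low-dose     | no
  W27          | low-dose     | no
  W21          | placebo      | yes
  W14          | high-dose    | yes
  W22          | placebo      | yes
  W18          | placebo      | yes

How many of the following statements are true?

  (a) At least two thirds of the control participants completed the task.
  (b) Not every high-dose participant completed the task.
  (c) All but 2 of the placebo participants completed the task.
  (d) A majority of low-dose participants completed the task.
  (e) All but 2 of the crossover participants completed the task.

(a) control: |A| = 9, |A ∩ B| = 6; needs |A ∩ B| / |A| ≥ 2/3 — true.
(b) high-dose: |A| = 5, |A ∩ B| = 5; needs A ⊄ B (|A ∖ B| ≥ 1) — false.
(c) placebo: |A| = 7, |A ∩ B| = 6; needs |A ∖ B| = 2 — false.
(d) low-dose: |A| = 7, |A ∩ B| = 3; needs |A ∩ B| > |A ∖ B| — false.
(e) crossover: |A| = 8, |A ∩ B| = 5; needs |A ∖ B| = 2 — false.

1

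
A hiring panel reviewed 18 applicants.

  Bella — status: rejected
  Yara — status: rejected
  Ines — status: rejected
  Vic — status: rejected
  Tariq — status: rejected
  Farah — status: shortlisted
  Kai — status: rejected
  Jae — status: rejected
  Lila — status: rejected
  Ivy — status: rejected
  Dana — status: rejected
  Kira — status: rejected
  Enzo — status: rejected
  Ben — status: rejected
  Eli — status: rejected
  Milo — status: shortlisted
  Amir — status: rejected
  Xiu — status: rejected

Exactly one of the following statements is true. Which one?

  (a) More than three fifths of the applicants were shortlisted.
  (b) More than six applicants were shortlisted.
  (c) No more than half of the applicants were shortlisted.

(c)

|A| = 18, |A ∩ B| = 2, |A ∖ B| = 16.
(a) requires |A ∩ B| / |A| > 3/5: false.
(b) requires |A ∩ B| > 6: false.
(c) requires |A ∩ B| ≤ |A ∖ B|: true.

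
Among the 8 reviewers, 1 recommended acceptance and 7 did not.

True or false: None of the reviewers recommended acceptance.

False

Truth condition: A ∩ B = ∅ (|A ∩ B| = 0).
|A| = 8, |A ∩ B| = 1, |A ∖ B| = 7.
So the statement is false.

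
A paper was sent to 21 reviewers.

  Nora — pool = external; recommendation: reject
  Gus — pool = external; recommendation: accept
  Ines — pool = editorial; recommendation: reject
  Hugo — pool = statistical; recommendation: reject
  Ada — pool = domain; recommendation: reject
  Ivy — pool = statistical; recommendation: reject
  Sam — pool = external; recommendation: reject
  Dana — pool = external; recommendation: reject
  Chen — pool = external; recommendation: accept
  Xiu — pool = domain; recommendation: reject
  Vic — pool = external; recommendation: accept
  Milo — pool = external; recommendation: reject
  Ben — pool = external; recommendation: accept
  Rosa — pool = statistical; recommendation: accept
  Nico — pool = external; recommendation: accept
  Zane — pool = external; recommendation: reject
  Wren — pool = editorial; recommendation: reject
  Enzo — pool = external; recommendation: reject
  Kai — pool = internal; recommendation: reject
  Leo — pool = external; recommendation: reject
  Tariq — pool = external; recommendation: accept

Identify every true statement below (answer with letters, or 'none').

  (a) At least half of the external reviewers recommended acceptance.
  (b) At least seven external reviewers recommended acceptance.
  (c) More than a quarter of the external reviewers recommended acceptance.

(c)

|A| = 13, |A ∩ B| = 6, |A ∖ B| = 7.
(a) |A ∩ B| ≥ |A ∖ B|: fails.
(b) |A ∩ B| ≥ 7: fails.
(c) |A ∩ B| / |A| > 1/4: holds.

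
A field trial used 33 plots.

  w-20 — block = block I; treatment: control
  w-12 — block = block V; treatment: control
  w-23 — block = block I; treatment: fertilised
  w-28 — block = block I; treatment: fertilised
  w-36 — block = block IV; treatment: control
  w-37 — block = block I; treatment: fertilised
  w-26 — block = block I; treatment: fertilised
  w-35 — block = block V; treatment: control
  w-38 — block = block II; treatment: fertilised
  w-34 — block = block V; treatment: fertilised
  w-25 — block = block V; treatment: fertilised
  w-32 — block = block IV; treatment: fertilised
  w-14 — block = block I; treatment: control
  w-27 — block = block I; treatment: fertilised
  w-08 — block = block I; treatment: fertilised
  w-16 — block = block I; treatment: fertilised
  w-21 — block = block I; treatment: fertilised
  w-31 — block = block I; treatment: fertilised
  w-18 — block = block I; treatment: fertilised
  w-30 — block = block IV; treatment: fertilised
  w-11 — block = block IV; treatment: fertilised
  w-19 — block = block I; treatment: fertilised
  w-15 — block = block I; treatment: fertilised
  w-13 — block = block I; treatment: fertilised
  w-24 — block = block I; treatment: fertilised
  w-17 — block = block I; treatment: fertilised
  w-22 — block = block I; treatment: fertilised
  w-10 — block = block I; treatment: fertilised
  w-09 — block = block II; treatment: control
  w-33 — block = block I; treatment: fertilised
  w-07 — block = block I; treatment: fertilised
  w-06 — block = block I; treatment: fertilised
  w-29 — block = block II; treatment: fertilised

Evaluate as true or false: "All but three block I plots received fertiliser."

False

Truth condition: |A ∖ B| = 3.
|A| = 22, |A ∩ B| = 20, |A ∖ B| = 2.
|A ∖ B| = 2, so the statement is false.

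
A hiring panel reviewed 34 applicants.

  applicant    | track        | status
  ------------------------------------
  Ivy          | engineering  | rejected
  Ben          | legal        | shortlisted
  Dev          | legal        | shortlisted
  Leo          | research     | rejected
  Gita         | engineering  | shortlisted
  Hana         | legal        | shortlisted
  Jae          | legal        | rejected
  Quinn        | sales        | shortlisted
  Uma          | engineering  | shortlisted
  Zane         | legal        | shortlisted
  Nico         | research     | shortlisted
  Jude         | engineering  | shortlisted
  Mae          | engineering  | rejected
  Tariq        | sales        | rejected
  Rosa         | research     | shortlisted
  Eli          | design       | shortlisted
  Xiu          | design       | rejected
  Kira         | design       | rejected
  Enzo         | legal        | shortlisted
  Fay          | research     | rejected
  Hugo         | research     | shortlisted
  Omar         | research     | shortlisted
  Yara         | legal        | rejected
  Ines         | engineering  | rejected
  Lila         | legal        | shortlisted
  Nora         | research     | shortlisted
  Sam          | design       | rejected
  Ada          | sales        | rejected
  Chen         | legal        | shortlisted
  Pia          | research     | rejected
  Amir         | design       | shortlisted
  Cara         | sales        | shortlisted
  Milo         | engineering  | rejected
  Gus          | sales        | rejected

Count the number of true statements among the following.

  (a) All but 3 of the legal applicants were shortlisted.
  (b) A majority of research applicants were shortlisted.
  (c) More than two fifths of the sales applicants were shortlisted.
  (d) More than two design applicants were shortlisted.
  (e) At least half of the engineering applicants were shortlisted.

(a) legal: |A| = 9, |A ∩ B| = 7; needs |A ∖ B| = 3 — false.
(b) research: |A| = 8, |A ∩ B| = 5; needs |A ∩ B| > |A ∖ B| — true.
(c) sales: |A| = 5, |A ∩ B| = 2; needs |A ∩ B| / |A| > 2/5 — false.
(d) design: |A| = 5, |A ∩ B| = 2; needs |A ∩ B| > 2 — false.
(e) engineering: |A| = 7, |A ∩ B| = 3; needs |A ∩ B| ≥ |A ∖ B| — false.

1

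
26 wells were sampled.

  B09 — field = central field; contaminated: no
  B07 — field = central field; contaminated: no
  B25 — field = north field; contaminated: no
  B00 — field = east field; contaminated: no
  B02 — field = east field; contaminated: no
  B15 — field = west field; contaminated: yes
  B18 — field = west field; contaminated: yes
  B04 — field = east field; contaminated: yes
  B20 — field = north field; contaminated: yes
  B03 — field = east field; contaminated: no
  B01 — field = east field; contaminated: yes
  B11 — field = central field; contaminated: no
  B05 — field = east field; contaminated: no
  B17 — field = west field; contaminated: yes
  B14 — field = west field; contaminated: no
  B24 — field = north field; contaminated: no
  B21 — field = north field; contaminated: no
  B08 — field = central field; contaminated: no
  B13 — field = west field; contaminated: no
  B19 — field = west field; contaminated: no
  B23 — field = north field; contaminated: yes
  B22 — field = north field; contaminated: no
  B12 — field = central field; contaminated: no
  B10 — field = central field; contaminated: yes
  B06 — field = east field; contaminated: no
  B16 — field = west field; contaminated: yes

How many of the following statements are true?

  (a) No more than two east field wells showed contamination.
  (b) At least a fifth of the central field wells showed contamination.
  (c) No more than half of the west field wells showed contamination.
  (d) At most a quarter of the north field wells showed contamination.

1

(a) east field: |A| = 7, |A ∩ B| = 2; needs |A ∩ B| ≤ 2 — true.
(b) central field: |A| = 6, |A ∩ B| = 1; needs |A ∩ B| / |A| ≥ 1/5 — false.
(c) west field: |A| = 7, |A ∩ B| = 4; needs |A ∩ B| ≤ |A ∖ B| — false.
(d) north field: |A| = 6, |A ∩ B| = 2; needs |A ∩ B| / |A| ≤ 1/4 — false.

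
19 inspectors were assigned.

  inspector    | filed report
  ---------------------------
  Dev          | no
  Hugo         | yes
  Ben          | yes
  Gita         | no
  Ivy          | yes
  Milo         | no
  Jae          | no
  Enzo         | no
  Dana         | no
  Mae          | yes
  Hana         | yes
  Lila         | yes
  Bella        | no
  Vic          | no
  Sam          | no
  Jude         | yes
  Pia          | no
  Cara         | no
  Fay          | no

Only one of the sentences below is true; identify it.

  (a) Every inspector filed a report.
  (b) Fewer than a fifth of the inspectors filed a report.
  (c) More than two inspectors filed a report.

|A| = 19, |A ∩ B| = 7, |A ∖ B| = 12.
(a) requires A ⊆ B, i.e. every element of A is in B (|A ∖ B| = 0): false.
(b) requires |A ∩ B| / |A| < 1/5: false.
(c) requires |A ∩ B| > 2: true.

(c)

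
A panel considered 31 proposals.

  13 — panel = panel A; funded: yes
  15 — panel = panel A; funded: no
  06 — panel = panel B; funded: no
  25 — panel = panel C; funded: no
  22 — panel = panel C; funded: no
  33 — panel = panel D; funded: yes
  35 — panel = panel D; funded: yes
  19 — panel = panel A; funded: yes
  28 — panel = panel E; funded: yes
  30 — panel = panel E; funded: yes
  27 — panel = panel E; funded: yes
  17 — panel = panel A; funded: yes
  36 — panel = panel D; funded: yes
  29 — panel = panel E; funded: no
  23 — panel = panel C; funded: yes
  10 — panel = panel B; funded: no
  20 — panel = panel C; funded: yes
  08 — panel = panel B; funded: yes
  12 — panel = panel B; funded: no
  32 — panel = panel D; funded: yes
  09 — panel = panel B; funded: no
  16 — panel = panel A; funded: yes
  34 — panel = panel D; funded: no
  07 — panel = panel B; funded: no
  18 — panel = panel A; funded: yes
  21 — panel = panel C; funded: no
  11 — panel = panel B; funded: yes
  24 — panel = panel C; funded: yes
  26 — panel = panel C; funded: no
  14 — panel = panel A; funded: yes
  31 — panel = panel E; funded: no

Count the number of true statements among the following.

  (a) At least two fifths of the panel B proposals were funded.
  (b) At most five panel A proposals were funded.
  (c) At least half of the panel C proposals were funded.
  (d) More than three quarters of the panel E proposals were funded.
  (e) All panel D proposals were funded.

0

(a) panel B: |A| = 7, |A ∩ B| = 2; needs |A ∩ B| / |A| ≥ 2/5 — false.
(b) panel A: |A| = 7, |A ∩ B| = 6; needs |A ∩ B| ≤ 5 — false.
(c) panel C: |A| = 7, |A ∩ B| = 3; needs |A ∩ B| ≥ |A ∖ B| — false.
(d) panel E: |A| = 5, |A ∩ B| = 3; needs |A ∩ B| / |A| > 3/4 — false.
(e) panel D: |A| = 5, |A ∩ B| = 4; needs A ⊆ B, i.e. every element of A is in B (|A ∖ B| = 0) — false.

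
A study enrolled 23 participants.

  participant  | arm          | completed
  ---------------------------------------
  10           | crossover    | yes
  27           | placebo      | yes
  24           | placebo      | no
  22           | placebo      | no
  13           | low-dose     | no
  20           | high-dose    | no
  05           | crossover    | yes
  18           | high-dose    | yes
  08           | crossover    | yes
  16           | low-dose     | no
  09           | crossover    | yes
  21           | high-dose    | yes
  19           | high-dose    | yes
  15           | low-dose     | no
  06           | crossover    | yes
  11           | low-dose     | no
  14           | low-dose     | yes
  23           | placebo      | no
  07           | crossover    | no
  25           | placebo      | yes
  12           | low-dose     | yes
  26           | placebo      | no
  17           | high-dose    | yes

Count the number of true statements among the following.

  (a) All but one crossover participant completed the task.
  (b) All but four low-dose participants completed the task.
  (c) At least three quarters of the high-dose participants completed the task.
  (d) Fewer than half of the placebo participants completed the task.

4

(a) crossover: |A| = 6, |A ∩ B| = 5; needs |A ∖ B| = 1 — true.
(b) low-dose: |A| = 6, |A ∩ B| = 2; needs |A ∖ B| = 4 — true.
(c) high-dose: |A| = 5, |A ∩ B| = 4; needs |A ∩ B| / |A| ≥ 3/4 — true.
(d) placebo: |A| = 6, |A ∩ B| = 2; needs |A ∩ B| < |A ∖ B| — true.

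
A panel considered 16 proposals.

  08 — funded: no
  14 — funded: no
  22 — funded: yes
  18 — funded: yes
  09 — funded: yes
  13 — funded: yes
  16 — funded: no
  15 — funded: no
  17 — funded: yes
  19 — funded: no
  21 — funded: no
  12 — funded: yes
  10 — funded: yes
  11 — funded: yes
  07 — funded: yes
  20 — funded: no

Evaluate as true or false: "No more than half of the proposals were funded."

'No more than half of the proposals were funded' holds iff |A ∩ B| ≤ |A ∖ B|.
|A| = 16, |A ∩ B| = 9, |A ∖ B| = 7.
9 > 7, so the statement is false.

False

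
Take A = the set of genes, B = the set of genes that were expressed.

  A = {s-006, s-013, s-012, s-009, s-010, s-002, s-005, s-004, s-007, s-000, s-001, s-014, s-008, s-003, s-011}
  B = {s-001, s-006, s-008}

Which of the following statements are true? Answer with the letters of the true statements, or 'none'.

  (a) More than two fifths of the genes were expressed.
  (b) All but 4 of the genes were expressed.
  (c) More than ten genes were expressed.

|A| = 15, |A ∩ B| = 3, |A ∖ B| = 12.
(a) |A ∩ B| / |A| > 2/5: fails.
(b) |A ∖ B| = 4: fails.
(c) |A ∩ B| > 10: fails.

none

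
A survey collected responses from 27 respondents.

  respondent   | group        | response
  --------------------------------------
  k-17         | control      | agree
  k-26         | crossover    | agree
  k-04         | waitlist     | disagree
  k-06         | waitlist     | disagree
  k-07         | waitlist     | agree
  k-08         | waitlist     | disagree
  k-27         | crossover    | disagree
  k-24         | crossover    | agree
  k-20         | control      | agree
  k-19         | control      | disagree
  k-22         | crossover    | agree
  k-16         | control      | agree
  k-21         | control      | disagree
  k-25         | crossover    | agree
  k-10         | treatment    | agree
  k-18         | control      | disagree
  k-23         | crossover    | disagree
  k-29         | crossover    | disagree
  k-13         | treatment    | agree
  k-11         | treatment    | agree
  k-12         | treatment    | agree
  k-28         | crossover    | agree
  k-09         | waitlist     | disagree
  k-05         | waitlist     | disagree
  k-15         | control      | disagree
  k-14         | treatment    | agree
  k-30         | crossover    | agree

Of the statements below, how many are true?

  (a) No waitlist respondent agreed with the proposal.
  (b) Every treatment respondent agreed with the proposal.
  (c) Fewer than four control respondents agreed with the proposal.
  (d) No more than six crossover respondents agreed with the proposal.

3

(a) waitlist: |A| = 6, |A ∩ B| = 1; needs A ∩ B = ∅ (|A ∩ B| = 0) — false.
(b) treatment: |A| = 5, |A ∩ B| = 5; needs A ⊆ B, i.e. every element of A is in B (|A ∖ B| = 0) — true.
(c) control: |A| = 7, |A ∩ B| = 3; needs |A ∩ B| < 4 — true.
(d) crossover: |A| = 9, |A ∩ B| = 6; needs |A ∩ B| ≤ 6 — true.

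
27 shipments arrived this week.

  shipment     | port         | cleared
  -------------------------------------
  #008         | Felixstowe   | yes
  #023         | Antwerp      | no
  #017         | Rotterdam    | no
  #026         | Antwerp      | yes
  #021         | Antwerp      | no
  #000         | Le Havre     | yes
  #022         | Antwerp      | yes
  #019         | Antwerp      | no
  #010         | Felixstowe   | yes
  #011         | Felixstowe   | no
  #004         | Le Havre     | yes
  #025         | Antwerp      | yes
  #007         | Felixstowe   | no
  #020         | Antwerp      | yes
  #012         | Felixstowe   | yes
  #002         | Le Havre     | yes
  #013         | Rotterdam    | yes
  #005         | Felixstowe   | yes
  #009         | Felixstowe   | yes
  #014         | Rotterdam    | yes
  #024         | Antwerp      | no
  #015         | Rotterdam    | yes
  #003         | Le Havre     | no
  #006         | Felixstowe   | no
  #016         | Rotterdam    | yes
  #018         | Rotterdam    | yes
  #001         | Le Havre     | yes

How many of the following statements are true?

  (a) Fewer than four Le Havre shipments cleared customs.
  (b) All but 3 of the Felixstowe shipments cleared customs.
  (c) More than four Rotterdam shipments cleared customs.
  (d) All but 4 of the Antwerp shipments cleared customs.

3

(a) Le Havre: |A| = 5, |A ∩ B| = 4; needs |A ∩ B| < 4 — false.
(b) Felixstowe: |A| = 8, |A ∩ B| = 5; needs |A ∖ B| = 3 — true.
(c) Rotterdam: |A| = 6, |A ∩ B| = 5; needs |A ∩ B| > 4 — true.
(d) Antwerp: |A| = 8, |A ∩ B| = 4; needs |A ∖ B| = 4 — true.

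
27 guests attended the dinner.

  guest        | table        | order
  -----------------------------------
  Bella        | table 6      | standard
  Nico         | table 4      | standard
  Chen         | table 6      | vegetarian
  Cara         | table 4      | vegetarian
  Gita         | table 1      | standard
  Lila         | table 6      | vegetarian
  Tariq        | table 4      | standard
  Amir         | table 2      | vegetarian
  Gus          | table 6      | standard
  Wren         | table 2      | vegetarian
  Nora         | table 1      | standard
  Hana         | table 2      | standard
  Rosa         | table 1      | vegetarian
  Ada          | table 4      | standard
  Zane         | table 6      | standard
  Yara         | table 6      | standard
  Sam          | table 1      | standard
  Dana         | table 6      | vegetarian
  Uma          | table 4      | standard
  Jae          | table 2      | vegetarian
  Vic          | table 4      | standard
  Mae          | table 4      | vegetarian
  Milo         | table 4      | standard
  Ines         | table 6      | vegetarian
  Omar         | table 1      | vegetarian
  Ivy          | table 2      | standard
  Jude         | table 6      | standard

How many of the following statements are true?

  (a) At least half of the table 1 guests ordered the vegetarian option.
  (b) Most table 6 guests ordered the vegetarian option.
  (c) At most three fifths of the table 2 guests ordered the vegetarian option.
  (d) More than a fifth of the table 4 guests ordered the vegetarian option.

2

(a) table 1: |A| = 5, |A ∩ B| = 2; needs |A ∩ B| ≥ |A ∖ B| — false.
(b) table 6: |A| = 9, |A ∩ B| = 4; needs |A ∩ B| > |A ∖ B| — false.
(c) table 2: |A| = 5, |A ∩ B| = 3; needs |A ∩ B| / |A| ≤ 3/5 — true.
(d) table 4: |A| = 8, |A ∩ B| = 2; needs |A ∩ B| / |A| > 1/5 — true.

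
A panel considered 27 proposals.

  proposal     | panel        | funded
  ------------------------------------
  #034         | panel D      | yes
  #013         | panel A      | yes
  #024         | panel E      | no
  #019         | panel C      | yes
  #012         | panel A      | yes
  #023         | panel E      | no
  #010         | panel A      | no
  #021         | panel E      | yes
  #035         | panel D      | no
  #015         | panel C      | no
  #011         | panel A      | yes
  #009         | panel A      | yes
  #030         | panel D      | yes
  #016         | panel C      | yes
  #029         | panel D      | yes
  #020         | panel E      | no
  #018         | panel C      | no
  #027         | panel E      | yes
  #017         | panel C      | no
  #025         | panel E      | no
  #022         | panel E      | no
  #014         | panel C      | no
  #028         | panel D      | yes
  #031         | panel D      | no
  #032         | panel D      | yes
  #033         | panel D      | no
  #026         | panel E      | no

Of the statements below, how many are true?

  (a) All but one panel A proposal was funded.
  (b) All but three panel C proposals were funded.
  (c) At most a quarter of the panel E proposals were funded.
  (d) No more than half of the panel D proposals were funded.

(a) panel A: |A| = 5, |A ∩ B| = 4; needs |A ∖ B| = 1 — true.
(b) panel C: |A| = 6, |A ∩ B| = 2; needs |A ∖ B| = 3 — false.
(c) panel E: |A| = 8, |A ∩ B| = 2; needs |A ∩ B| / |A| ≤ 1/4 — true.
(d) panel D: |A| = 8, |A ∩ B| = 5; needs |A ∩ B| ≤ |A ∖ B| — false.

2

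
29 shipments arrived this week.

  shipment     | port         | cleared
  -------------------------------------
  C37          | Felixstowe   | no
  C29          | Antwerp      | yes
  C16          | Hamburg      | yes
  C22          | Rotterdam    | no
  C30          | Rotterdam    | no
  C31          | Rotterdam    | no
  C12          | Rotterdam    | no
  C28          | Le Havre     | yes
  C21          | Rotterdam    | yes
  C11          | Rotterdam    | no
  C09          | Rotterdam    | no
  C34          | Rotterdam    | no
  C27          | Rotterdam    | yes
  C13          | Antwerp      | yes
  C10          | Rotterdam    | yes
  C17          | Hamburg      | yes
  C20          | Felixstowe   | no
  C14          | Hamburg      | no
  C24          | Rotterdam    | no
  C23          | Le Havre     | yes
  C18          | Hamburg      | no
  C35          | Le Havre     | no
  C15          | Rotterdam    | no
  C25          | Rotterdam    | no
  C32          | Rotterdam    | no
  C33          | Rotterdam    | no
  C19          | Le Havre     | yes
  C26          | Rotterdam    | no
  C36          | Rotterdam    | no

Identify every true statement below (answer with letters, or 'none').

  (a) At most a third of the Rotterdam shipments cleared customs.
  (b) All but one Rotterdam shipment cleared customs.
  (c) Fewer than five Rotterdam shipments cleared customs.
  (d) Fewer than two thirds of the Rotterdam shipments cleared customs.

|A| = 17, |A ∩ B| = 3, |A ∖ B| = 14.
(a) |A ∩ B| / |A| ≤ 1/3: holds.
(b) |A ∖ B| = 1: fails.
(c) |A ∩ B| < 5: holds.
(d) |A ∩ B| / |A| < 2/3: holds.

(a), (c), (d)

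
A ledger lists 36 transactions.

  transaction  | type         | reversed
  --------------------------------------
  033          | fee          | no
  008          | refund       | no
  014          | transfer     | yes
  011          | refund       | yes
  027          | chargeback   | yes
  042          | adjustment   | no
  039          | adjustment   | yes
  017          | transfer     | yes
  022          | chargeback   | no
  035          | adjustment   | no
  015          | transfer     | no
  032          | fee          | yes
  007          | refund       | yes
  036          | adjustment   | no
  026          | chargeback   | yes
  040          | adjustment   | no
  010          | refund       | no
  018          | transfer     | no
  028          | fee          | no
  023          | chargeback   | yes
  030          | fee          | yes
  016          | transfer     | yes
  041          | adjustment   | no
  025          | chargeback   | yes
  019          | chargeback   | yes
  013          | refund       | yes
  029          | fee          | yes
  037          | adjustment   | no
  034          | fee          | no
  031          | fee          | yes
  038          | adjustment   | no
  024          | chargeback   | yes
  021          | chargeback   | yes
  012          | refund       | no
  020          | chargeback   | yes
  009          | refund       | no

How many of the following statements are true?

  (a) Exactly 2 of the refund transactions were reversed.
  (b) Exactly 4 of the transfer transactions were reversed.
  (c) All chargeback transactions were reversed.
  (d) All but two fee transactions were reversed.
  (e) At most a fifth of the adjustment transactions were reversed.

(a) refund: |A| = 7, |A ∩ B| = 3; needs |A ∩ B| = 2 — false.
(b) transfer: |A| = 5, |A ∩ B| = 3; needs |A ∩ B| = 4 — false.
(c) chargeback: |A| = 9, |A ∩ B| = 8; needs A ⊆ B, i.e. every element of A is in B (|A ∖ B| = 0) — false.
(d) fee: |A| = 7, |A ∩ B| = 4; needs |A ∖ B| = 2 — false.
(e) adjustment: |A| = 8, |A ∩ B| = 1; needs |A ∩ B| / |A| ≤ 1/5 — true.

1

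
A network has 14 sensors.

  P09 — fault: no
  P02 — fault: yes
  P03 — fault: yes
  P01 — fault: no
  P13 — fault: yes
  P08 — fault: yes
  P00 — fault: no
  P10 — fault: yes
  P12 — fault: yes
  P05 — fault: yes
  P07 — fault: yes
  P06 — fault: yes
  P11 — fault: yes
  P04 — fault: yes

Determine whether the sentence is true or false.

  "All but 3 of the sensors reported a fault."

True

Truth condition: |A ∖ B| = 3.
A (the restrictor) = {P09, P02, P03, P01, P13, P08, P00, P10, P12, P05, P07, P06, P11, P04}, |A| = 14.
A ∖ B = {P09, P01, P00}, so |A ∖ B| = 3.
|A ∖ B| = 3, so the statement is true.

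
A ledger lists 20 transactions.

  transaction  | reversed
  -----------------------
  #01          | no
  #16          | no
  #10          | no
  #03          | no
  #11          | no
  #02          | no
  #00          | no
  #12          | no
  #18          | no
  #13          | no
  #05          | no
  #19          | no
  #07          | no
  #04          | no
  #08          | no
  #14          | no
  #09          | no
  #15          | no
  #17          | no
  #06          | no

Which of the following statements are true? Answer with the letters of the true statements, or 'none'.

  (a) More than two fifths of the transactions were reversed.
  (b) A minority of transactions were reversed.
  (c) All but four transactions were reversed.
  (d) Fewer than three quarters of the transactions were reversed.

|A| = 20, |A ∩ B| = 0, |A ∖ B| = 20.
(a) |A ∩ B| / |A| > 2/5: fails.
(b) |A ∩ B| < |A ∖ B|: holds.
(c) |A ∖ B| = 4: fails.
(d) |A ∩ B| / |A| < 3/4: holds.

(b), (d)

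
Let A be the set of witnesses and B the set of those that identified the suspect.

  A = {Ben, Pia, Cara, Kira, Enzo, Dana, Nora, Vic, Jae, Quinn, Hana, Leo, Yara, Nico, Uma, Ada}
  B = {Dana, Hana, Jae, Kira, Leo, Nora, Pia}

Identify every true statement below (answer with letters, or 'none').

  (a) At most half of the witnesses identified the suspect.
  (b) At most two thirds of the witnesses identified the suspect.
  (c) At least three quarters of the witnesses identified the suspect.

|A| = 16, |A ∩ B| = 7, |A ∖ B| = 9.
(a) |A ∩ B| ≤ |A ∖ B|: holds.
(b) |A ∩ B| / |A| ≤ 2/3: holds.
(c) |A ∩ B| / |A| ≥ 3/4: fails.

(a), (b)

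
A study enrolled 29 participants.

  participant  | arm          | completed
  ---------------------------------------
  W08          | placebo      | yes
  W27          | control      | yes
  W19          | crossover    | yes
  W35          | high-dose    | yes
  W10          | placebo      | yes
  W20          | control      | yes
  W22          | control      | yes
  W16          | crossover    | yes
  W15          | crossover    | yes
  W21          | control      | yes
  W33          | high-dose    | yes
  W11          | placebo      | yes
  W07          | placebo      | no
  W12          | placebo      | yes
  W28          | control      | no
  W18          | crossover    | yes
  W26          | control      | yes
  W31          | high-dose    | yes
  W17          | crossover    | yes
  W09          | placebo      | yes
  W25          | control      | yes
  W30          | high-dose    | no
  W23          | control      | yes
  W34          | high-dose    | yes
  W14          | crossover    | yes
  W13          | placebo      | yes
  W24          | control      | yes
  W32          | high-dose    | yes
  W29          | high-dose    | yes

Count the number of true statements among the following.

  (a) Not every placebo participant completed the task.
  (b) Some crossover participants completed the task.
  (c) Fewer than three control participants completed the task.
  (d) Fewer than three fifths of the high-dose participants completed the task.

2

(a) placebo: |A| = 7, |A ∩ B| = 6; needs A ⊄ B (|A ∖ B| ≥ 1) — true.
(b) crossover: |A| = 6, |A ∩ B| = 6; needs A ∩ B ≠ ∅ (|A ∩ B| ≥ 1) — true.
(c) control: |A| = 9, |A ∩ B| = 8; needs |A ∩ B| < 3 — false.
(d) high-dose: |A| = 7, |A ∩ B| = 6; needs |A ∩ B| / |A| < 3/5 — false.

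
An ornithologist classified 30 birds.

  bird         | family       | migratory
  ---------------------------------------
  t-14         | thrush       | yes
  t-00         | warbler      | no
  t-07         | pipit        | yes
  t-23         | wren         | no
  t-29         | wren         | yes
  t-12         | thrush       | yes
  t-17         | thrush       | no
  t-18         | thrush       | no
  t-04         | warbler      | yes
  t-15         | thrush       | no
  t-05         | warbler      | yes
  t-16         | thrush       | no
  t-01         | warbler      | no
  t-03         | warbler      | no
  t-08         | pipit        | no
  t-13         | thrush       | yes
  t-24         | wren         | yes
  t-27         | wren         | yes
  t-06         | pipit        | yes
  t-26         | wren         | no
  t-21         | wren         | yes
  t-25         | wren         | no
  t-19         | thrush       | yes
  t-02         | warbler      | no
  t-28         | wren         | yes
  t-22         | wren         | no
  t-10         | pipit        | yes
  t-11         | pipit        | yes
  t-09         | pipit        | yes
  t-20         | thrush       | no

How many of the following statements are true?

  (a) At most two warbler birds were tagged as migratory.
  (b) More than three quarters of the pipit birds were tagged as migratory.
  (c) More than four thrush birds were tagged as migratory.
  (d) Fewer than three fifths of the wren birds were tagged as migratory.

3

(a) warbler: |A| = 6, |A ∩ B| = 2; needs |A ∩ B| ≤ 2 — true.
(b) pipit: |A| = 6, |A ∩ B| = 5; needs |A ∩ B| / |A| > 3/4 — true.
(c) thrush: |A| = 9, |A ∩ B| = 4; needs |A ∩ B| > 4 — false.
(d) wren: |A| = 9, |A ∩ B| = 5; needs |A ∩ B| / |A| < 3/5 — true.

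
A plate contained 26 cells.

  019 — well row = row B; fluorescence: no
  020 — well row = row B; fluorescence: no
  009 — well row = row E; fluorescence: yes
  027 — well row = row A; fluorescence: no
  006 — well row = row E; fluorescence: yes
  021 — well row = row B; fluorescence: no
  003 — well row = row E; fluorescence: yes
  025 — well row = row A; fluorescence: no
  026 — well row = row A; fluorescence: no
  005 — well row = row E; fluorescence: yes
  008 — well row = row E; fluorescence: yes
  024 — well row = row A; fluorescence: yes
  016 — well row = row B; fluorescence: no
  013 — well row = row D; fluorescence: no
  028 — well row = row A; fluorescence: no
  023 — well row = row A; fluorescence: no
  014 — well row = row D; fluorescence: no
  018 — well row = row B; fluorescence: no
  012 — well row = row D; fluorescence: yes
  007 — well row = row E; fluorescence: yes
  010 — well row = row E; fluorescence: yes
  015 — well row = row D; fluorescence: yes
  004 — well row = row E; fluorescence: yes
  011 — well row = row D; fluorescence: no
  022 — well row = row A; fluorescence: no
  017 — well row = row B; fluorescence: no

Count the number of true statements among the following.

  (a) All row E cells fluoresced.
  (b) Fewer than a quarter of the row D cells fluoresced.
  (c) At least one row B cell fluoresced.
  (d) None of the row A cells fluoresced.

1

(a) row E: |A| = 8, |A ∩ B| = 8; needs A ⊆ B, i.e. every element of A is in B (|A ∖ B| = 0) — true.
(b) row D: |A| = 5, |A ∩ B| = 2; needs |A ∩ B| / |A| < 1/4 — false.
(c) row B: |A| = 6, |A ∩ B| = 0; needs A ∩ B ≠ ∅ (|A ∩ B| ≥ 1) — false.
(d) row A: |A| = 7, |A ∩ B| = 1; needs A ∩ B = ∅ (|A ∩ B| = 0) — false.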